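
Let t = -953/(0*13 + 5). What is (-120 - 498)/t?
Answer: 3090/953 ≈ 3.2424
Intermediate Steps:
t = -953/5 (t = -953/(0 + 5) = -953/5 ≈ -190.60)
(-120 - 498)/t = (-120 - 498)/(-953/5) = -618*(-5/953) = 3090/953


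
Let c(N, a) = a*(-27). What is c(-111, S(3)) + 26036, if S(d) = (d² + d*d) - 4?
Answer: 25658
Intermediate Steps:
S(d) = -4 + 2*d² (S(d) = (d² + d²) - 4 = 2*d² - 4 = -4 + 2*d²)
c(N, a) = -27*a
c(-111, S(3)) + 26036 = -27*(-4 + 2*3²) + 26036 = -27*(-4 + 2*9) + 26036 = -27*(-4 + 18) + 26036 = -27*14 + 26036 = -378 + 26036 = 25658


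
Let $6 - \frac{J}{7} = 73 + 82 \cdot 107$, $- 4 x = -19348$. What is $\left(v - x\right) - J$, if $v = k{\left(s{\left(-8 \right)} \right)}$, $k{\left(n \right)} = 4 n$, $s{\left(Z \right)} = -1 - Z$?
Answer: $57078$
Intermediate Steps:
$x = 4837$ ($x = \left(- \frac{1}{4}\right) \left(-19348\right) = 4837$)
$v = 28$ ($v = 4 \left(-1 - -8\right) = 4 \left(-1 + 8\right) = 4 \cdot 7 = 28$)
$J = -61887$ ($J = 42 - 7 \left(73 + 82 \cdot 107\right) = 42 - 7 \left(73 + 8774\right) = 42 - 61929 = -61887$)
$\left(v - x\right) - J = \left(28 - 4837\right) - -61887 = \left(28 - 4837\right) + 61887 = -4809 + 61887 = 57078$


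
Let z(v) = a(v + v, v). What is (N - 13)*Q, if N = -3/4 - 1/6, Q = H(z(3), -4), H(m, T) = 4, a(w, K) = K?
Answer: -167/3 ≈ -55.667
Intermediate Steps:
z(v) = v
Q = 4
N = -11/12 (N = -3*¼ - 1*⅙ = -¾ - ⅙ = -11/12 ≈ -0.91667)
(N - 13)*Q = (-11/12 - 13)*4 = -167/12*4 = -167/3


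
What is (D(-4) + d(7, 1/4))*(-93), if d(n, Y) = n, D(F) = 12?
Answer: -1767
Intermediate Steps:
(D(-4) + d(7, 1/4))*(-93) = (12 + 7)*(-93) = 19*(-93) = -1767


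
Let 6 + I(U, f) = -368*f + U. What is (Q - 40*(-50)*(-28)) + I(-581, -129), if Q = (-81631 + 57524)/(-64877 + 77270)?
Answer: -112986302/12393 ≈ -9116.9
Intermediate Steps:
I(U, f) = -6 + U - 368*f (I(U, f) = -6 + (-368*f + U) = -6 + (U - 368*f) = -6 + U - 368*f)
Q = -24107/12393 ≈ -1.9452
(Q - 40*(-50)*(-28)) + I(-581, -129) = (-24107/12393 - 40*(-50)*(-28)) + (-6 - 581 - 368*(-129)) = (-24107/12393 + 2000*(-28)) + (-6 - 581 + 47472) = (-24107/12393 - 56000) + 46885 = -694032107/12393 + 46885 = -112986302/12393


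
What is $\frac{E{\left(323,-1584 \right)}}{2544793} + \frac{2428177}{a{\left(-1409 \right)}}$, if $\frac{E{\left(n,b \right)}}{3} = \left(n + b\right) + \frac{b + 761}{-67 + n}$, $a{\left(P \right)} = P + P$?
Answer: $- \frac{790939970564261}{917917014272} \approx -861.67$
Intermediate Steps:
$a{\left(P \right)} = 2 P$
$E{\left(n,b \right)} = 3 b + 3 n + \frac{3 \left(761 + b\right)}{-67 + n}$ ($E{\left(n,b \right)} = 3 \left(\left(n + b\right) + \frac{b + 761}{-67 + n}\right) = 3 \left(\left(b + n\right) + \frac{761 + b}{-67 + n}\right) = 3 \left(b + n + \frac{761 + b}{-67 + n}\right) = 3 b + 3 n + \frac{3 \left(761 + b\right)}{-67 + n}$)
$\frac{E{\left(323,-1584 \right)}}{2544793} + \frac{2428177}{a{\left(-1409 \right)}} = \frac{3 \frac{1}{-67 + 323} \left(761 + 323^{2} - 21641 - -104544 - 511632\right)}{2544793} + \frac{2428177}{2 \left(-1409\right)} = \frac{3 \left(761 + 104329 - 21641 + 104544 - 511632\right)}{256} \cdot \frac{1}{2544793} + \frac{2428177}{-2818} = 3 \cdot \frac{1}{256} \left(-323639\right) \frac{1}{2544793} + 2428177 \left(- \frac{1}{2818}\right) = \left(- \frac{970917}{256}\right) \frac{1}{2544793} - \frac{2428177}{2818} = - \frac{970917}{651467008} - \frac{2428177}{2818} = - \frac{790939970564261}{917917014272}$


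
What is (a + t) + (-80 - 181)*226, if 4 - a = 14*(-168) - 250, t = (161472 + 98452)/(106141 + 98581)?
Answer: -824426174/14623 ≈ -56379.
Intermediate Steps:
t = 18566/14623 (t = 259924/204722 = 259924*(1/204722) = 18566/14623 ≈ 1.2696)
a = 2606 (a = 4 - (14*(-168) - 250) = 4 - (-2352 - 250) = 4 - 1*(-2602) = 4 + 2602 = 2606)
(a + t) + (-80 - 181)*226 = (2606 + 18566/14623) + (-80 - 181)*226 = 38126104/14623 - 261*226 = 38126104/14623 - 58986 = -824426174/14623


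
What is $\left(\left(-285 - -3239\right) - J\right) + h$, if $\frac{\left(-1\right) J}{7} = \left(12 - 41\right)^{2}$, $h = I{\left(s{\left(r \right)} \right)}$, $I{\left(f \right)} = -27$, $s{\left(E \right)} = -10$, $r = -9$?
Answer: $8814$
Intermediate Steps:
$h = -27$
$J = -5887$ ($J = - 7 \left(12 - 41\right)^{2} = - 7 \left(-29\right)^{2} = \left(-7\right) 841 = -5887$)
$\left(\left(-285 - -3239\right) - J\right) + h = \left(\left(-285 - -3239\right) - -5887\right) - 27 = \left(\left(-285 + 3239\right) + 5887\right) - 27 = \left(2954 + 5887\right) - 27 = 8841 - 27 = 8814$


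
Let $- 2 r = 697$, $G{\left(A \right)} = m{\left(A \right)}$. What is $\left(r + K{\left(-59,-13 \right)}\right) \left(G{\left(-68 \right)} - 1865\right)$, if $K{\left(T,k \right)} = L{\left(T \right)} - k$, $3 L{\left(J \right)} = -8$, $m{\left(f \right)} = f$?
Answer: $\frac{3922057}{6} \approx 6.5368 \cdot 10^{5}$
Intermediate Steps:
$L{\left(J \right)} = - \frac{8}{3}$ ($L{\left(J \right)} = \frac{1}{3} \left(-8\right) = - \frac{8}{3}$)
$G{\left(A \right)} = A$
$r = - \frac{697}{2}$ ($r = \left(- \frac{1}{2}\right) 697 = - \frac{697}{2} \approx -348.5$)
$K{\left(T,k \right)} = - \frac{8}{3} - k$
$\left(r + K{\left(-59,-13 \right)}\right) \left(G{\left(-68 \right)} - 1865\right) = \left(- \frac{697}{2} - - \frac{31}{3}\right) \left(-68 - 1865\right) = \left(- \frac{697}{2} + \left(- \frac{8}{3} + 13\right)\right) \left(-1933\right) = \left(- \frac{697}{2} + \frac{31}{3}\right) \left(-1933\right) = \left(- \frac{2029}{6}\right) \left(-1933\right) = \frac{3922057}{6}$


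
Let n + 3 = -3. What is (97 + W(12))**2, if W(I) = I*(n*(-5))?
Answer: 208849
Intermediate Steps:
n = -6 (n = -3 - 3 = -6)
W(I) = 30*I (W(I) = I*(-6*(-5)) = I*30 = 30*I)
(97 + W(12))**2 = (97 + 30*12)**2 = (97 + 360)**2 = 457**2 = 208849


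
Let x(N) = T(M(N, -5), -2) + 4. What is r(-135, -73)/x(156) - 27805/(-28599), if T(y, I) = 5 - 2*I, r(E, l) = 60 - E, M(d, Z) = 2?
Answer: 456790/28599 ≈ 15.972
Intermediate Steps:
x(N) = 13 (x(N) = (5 - 2*(-2)) + 4 = (5 + 4) + 4 = 9 + 4 = 13)
r(-135, -73)/x(156) - 27805/(-28599) = (60 - 1*(-135))/13 - 27805/(-28599) = (60 + 135)*(1/13) - 27805*(-1/28599) = 195*(1/13) + 27805/28599 = 15 + 27805/28599 = 456790/28599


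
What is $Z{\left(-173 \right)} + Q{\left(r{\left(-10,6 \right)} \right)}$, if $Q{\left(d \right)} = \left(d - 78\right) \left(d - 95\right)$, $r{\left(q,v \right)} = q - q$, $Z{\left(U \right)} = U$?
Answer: $7237$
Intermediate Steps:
$r{\left(q,v \right)} = 0$
$Q{\left(d \right)} = \left(-95 + d\right) \left(-78 + d\right)$ ($Q{\left(d \right)} = \left(-78 + d\right) \left(-95 + d\right) = \left(-95 + d\right) \left(-78 + d\right)$)
$Z{\left(-173 \right)} + Q{\left(r{\left(-10,6 \right)} \right)} = -173 + \left(7410 + 0^{2} - 0\right) = -173 + \left(7410 + 0 + 0\right) = -173 + 7410 = 7237$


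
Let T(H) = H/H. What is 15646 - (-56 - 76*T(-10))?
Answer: 15778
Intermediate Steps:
T(H) = 1
15646 - (-56 - 76*T(-10)) = 15646 - (-56 - 76*1) = 15646 - (-56 - 76) = 15646 - 1*(-132) = 15646 + 132 = 15778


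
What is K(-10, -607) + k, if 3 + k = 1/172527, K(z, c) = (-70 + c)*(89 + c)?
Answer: 60502285942/172527 ≈ 3.5068e+5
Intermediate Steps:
k = -517580/172527 (k = -3 + 1/172527 = -517580/172527 ≈ -3.0000)
K(-10, -607) + k = (-6230 + (-607)**2 + 19*(-607)) - 517580/172527 = (-6230 + 368449 - 11533) - 517580/172527 = 350686 - 517580/172527 = 60502285942/172527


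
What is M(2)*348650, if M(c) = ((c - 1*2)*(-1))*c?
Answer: 0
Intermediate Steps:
M(c) = c*(2 - c) (M(c) = ((c - 2)*(-1))*c = ((-2 + c)*(-1))*c = (2 - c)*c = c*(2 - c))
M(2)*348650 = (2*(2 - 1*2))*348650 = (2*(2 - 2))*348650 = (2*0)*348650 = 0*348650 = 0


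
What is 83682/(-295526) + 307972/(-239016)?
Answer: -13876883773/8829430302 ≈ -1.5717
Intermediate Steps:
83682/(-295526) + 307972/(-239016) = 83682*(-1/295526) + 307972*(-1/239016) = -41841/147763 - 76993/59754 = -13876883773/8829430302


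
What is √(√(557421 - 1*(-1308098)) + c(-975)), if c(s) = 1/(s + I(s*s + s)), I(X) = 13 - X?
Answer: √(-237653 + 225915793636*√1865519)/475306 ≈ 36.957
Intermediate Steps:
c(s) = 1/(13 - s²) (c(s) = 1/(s + (13 - (s*s + s))) = 1/(s + (13 - (s² + s))) = 1/(s + (13 - (s + s²))) = 1/(s + (13 + (-s - s²))) = 1/(s + (13 - s - s²)) = 1/(13 - s²))
√(√(557421 - 1*(-1308098)) + c(-975)) = √(√(557421 - 1*(-1308098)) - 1/(-13 + (-975)²)) = √(√(557421 + 1308098) - 1/(-13 + 950625)) = √(√1865519 - 1/950612) = √(-1/950612 + √1865519)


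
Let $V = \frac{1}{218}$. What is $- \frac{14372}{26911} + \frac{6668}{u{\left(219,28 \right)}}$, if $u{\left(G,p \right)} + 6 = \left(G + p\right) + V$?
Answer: $\frac{38363384956}{1413877029} \approx 27.133$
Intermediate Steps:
$V = \frac{1}{218} \approx 0.0045872$
$u{\left(G,p \right)} = - \frac{1307}{218} + G + p$ ($u{\left(G,p \right)} = -6 + \left(\left(G + p\right) + \frac{1}{218}\right) = -6 + \left(\frac{1}{218} + G + p\right) = - \frac{1307}{218} + G + p$)
$- \frac{14372}{26911} + \frac{6668}{u{\left(219,28 \right)}} = - \frac{14372}{26911} + \frac{6668}{- \frac{1307}{218} + 219 + 28} = \left(-14372\right) \frac{1}{26911} + \frac{6668}{\frac{52539}{218}} = - \frac{14372}{26911} + 6668 \cdot \frac{218}{52539} = - \frac{14372}{26911} + \frac{1453624}{52539} = \frac{38363384956}{1413877029}$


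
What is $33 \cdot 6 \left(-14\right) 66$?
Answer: $-182952$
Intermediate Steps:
$33 \cdot 6 \left(-14\right) 66 = 33 \left(-84\right) 66 = \left(-2772\right) 66 = -182952$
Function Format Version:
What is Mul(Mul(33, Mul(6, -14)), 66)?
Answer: -182952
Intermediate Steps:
Mul(Mul(33, Mul(6, -14)), 66) = Mul(Mul(33, -84), 66) = Mul(-2772, 66) = -182952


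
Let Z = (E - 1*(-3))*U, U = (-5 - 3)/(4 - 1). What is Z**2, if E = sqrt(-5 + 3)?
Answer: 448/9 + 128*I*sqrt(2)/3 ≈ 49.778 + 60.34*I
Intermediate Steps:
E = I*sqrt(2) (E = sqrt(-2) = I*sqrt(2) ≈ 1.4142*I)
U = -8/3 ≈ -2.6667
Z = -8 - 8*I*sqrt(2)/3 (Z = (I*sqrt(2) - 1*(-3))*(-8/3) = (I*sqrt(2) + 3)*(-8/3) = (3 + I*sqrt(2))*(-8/3) = -8 - 8*I*sqrt(2)/3 ≈ -8.0 - 3.7712*I)
Z**2 = (-8 - 8*I*sqrt(2)/3)**2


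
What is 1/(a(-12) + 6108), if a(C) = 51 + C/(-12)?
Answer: 1/6160 ≈ 0.00016234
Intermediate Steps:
a(C) = 51 - C/12 (a(C) = 51 + C*(-1/12) = 51 - C/12)
1/(a(-12) + 6108) = 1/((51 - 1/12*(-12)) + 6108) = 1/((51 + 1) + 6108) = 1/(52 + 6108) = 1/6160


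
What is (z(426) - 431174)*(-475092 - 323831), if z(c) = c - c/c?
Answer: 344135283327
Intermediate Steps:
z(c) = -1 + c (z(c) = c - 1*1 = c - 1 = -1 + c)
(z(426) - 431174)*(-475092 - 323831) = ((-1 + 426) - 431174)*(-475092 - 323831) = (425 - 431174)*(-798923) = -430749*(-798923) = 344135283327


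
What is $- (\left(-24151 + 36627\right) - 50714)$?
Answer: $38238$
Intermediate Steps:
$- (\left(-24151 + 36627\right) - 50714) = - (12476 - 50714) = \left(-1\right) \left(-38238\right) = 38238$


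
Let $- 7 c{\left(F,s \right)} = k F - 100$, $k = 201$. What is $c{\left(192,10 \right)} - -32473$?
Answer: $\frac{188819}{7} \approx 26974.0$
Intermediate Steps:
$c{\left(F,s \right)} = \frac{100}{7} - \frac{201 F}{7}$ ($c{\left(F,s \right)} = - \frac{201 F - 100}{7} = - \frac{-100 + 201 F}{7} = \frac{100}{7} - \frac{201 F}{7}$)
$c{\left(192,10 \right)} - -32473 = \left(\frac{100}{7} - \frac{38592}{7}\right) - -32473 = \left(\frac{100}{7} - \frac{38592}{7}\right) + 32473 = - \frac{38492}{7} + 32473 = \frac{188819}{7}$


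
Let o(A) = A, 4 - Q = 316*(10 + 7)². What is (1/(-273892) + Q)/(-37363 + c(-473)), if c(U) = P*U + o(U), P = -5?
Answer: 25011817441/9715223132 ≈ 2.5745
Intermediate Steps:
Q = -91320 (Q = 4 - 316*(10 + 7)² = 4 - 316*17² = 4 - 316*289 = 4 - 1*91324 = 4 - 91324 = -91320)
c(U) = -4*U (c(U) = -5*U + U = -4*U)
(1/(-273892) + Q)/(-37363 + c(-473)) = (1/(-273892) - 91320)/(-37363 - 4*(-473)) = (-1/273892 - 91320)/(-37363 + 1892) = -25011817441/273892/(-35471) = -25011817441/273892*(-1/35471) = 25011817441/9715223132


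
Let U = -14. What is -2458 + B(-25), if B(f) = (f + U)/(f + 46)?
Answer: -17219/7 ≈ -2459.9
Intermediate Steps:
B(f) = (-14 + f)/(46 + f) (B(f) = (f - 14)/(f + 46) = (-14 + f)/(46 + f))
-2458 + B(-25) = -2458 + (-14 - 25)/(46 - 25) = -2458 - 39/21 = -2458 + (1/21)*(-39) = -2458 - 13/7 = -17219/7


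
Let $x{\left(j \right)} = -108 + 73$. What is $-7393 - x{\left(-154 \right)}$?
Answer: $-7358$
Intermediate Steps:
$x{\left(j \right)} = -35$
$-7393 - x{\left(-154 \right)} = -7393 - -35 = -7393 + 35 = -7358$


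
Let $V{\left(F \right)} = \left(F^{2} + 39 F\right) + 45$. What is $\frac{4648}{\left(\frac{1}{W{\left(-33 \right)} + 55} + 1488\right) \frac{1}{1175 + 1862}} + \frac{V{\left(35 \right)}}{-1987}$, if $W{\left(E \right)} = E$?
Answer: $\frac{616979512869}{65048419} \approx 9484.9$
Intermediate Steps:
$V{\left(F \right)} = 45 + F^{2} + 39 F$
$\frac{4648}{\left(\frac{1}{W{\left(-33 \right)} + 55} + 1488\right) \frac{1}{1175 + 1862}} + \frac{V{\left(35 \right)}}{-1987} = \frac{4648}{\left(\frac{1}{-33 + 55} + 1488\right) \frac{1}{1175 + 1862}} + \frac{45 + 35^{2} + 39 \cdot 35}{-1987} = \frac{4648}{\left(\frac{1}{22} + 1488\right) \frac{1}{3037}} + \left(45 + 1225 + 1365\right) \left(- \frac{1}{1987}\right) = \frac{4648}{\left(\frac{1}{22} + 1488\right) \frac{1}{3037}} + 2635 \left(- \frac{1}{1987}\right) = \frac{4648}{\frac{32737}{22} \cdot \frac{1}{3037}} - \frac{2635}{1987} = \frac{4648}{\frac{32737}{66814}} - \frac{2635}{1987} = 4648 \cdot \frac{66814}{32737} - \frac{2635}{1987} = \frac{310551472}{32737} - \frac{2635}{1987} = \frac{616979512869}{65048419}$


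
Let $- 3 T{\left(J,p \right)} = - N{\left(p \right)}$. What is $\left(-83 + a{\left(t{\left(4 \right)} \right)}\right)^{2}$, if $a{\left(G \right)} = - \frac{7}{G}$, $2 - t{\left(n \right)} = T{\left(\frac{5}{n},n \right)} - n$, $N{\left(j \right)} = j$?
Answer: $\frac{28561}{4} \approx 7140.3$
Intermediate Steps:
$T{\left(J,p \right)} = \frac{p}{3}$ ($T{\left(J,p \right)} = - \frac{\left(-1\right) p}{3} = \frac{p}{3}$)
$t{\left(n \right)} = 2 + \frac{2 n}{3}$ ($t{\left(n \right)} = 2 - \left(\frac{n}{3} - n\right) = 2 - - \frac{2 n}{3} = 2 + \frac{2 n}{3}$)
$\left(-83 + a{\left(t{\left(4 \right)} \right)}\right)^{2} = \left(-83 - \frac{7}{2 + \frac{2}{3} \cdot 4}\right)^{2} = \left(-83 - \frac{7}{2 + \frac{8}{3}}\right)^{2} = \left(-83 - \frac{7}{\frac{14}{3}}\right)^{2} = \left(-83 - \frac{3}{2}\right)^{2} = \left(- \frac{169}{2}\right)^{2} = \frac{28561}{4}$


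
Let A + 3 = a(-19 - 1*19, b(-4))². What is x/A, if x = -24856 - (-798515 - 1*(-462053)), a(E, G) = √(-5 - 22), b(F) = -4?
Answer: -155803/15 ≈ -10387.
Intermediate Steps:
a(E, G) = 3*I*√3 (a(E, G) = √(-27) = 3*I*√3)
A = -30 (A = -3 + (3*I*√3)² = -3 - 27 = -30)
x = 311606 (x = -24856 - (-798515 + 462053) = -24856 - 1*(-336462) = -24856 + 336462 = 311606)
x/A = 311606/(-30) = 311606*(-1/30) = -155803/15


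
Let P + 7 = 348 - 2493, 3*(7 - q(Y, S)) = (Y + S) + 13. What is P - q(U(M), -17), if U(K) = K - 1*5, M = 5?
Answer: -6481/3 ≈ -2160.3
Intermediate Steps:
U(K) = -5 + K (U(K) = K - 5 = -5 + K)
q(Y, S) = 8/3 - S/3 - Y/3 (q(Y, S) = 7 - ((Y + S) + 13)/3 = 7 - ((S + Y) + 13)/3 = 7 - (13 + S + Y)/3 = 7 + (-13/3 - S/3 - Y/3) = 8/3 - S/3 - Y/3)
P = -2152 (P = -7 + (348 - 2493) = -7 - 2145 = -2152)
P - q(U(M), -17) = -2152 - (8/3 - 1/3*(-17) - (-5 + 5)/3) = -2152 - (8/3 + 17/3 - 1/3*0) = -2152 - (8/3 + 17/3 + 0) = -2152 - 1*25/3 = -2152 - 25/3 = -6481/3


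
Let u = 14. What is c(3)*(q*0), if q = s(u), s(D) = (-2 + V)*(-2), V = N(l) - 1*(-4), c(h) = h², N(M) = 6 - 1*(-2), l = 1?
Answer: 0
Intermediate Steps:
N(M) = 8 (N(M) = 6 + 2 = 8)
V = 12 (V = 8 - 1*(-4) = 8 + 4 = 12)
s(D) = -20 (s(D) = (-2 + 12)*(-2) = 10*(-2) = -20)
q = -20
c(3)*(q*0) = 3²*(-20*0) = 9*0 = 0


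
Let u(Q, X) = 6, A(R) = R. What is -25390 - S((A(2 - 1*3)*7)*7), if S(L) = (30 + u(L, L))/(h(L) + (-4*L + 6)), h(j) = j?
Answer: -431634/17 ≈ -25390.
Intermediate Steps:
S(L) = 36/(6 - 3*L) (S(L) = (30 + 6)/(L + (-4*L + 6)) = 36/(L + (6 - 4*L)) = 36/(6 - 3*L))
-25390 - S((A(2 - 1*3)*7)*7) = -25390 - 12/(2 - (2 - 1*3)*7*7) = -25390 - 12/(2 - (2 - 3)*7*7) = -25390 - 12/(2 - (-1*7)*7) = -25390 - 12/(2 - (-7)*7) = -25390 - 12/(2 - 1*(-49)) = -25390 - 12/(2 + 49) = -25390 - 12/51 = -25390 - 1*4/17 = -25390 - 4/17 = -431634/17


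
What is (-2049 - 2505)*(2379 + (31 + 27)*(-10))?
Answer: -8192646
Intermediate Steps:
(-2049 - 2505)*(2379 + (31 + 27)*(-10)) = -4554*(2379 + 58*(-10)) = -4554*(2379 - 580) = -4554*1799 = -8192646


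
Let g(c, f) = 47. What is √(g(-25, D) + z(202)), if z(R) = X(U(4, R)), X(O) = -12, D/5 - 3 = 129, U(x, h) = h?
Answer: √35 ≈ 5.9161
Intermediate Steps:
D = 660 (D = 15 + 5*129 = 15 + 645 = 660)
z(R) = -12
√(g(-25, D) + z(202)) = √(47 - 12) = √35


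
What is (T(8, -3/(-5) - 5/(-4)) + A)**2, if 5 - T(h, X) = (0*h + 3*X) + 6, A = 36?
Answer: 346921/400 ≈ 867.30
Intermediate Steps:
T(h, X) = -1 - 3*X (T(h, X) = 5 - ((0*h + 3*X) + 6) = 5 - ((0 + 3*X) + 6) = 5 - (3*X + 6) = 5 - (6 + 3*X) = 5 + (-6 - 3*X) = -1 - 3*X)
(T(8, -3/(-5) - 5/(-4)) + A)**2 = ((-1 - 3*(-3/(-5) - 5/(-4))) + 36)**2 = ((-1 - 3*(-3*(-1/5) - 5*(-1/4))) + 36)**2 = ((-1 - 3*(3/5 + 5/4)) + 36)**2 = ((-1 - 3*37/20) + 36)**2 = ((-1 - 111/20) + 36)**2 = (-131/20 + 36)**2 = (589/20)**2 = 346921/400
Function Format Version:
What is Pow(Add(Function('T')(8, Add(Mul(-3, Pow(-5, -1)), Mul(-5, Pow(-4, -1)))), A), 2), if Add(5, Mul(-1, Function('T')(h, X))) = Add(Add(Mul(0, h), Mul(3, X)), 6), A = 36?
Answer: Rational(346921, 400) ≈ 867.30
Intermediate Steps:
Function('T')(h, X) = Add(-1, Mul(-3, X)) (Function('T')(h, X) = Add(5, Mul(-1, Add(Add(Mul(0, h), Mul(3, X)), 6))) = Add(5, Mul(-1, Add(Add(0, Mul(3, X)), 6))) = Add(5, Mul(-1, Add(Mul(3, X), 6))) = Add(5, Mul(-1, Add(6, Mul(3, X)))) = Add(5, Add(-6, Mul(-3, X))) = Add(-1, Mul(-3, X)))
Pow(Add(Function('T')(8, Add(Mul(-3, Pow(-5, -1)), Mul(-5, Pow(-4, -1)))), A), 2) = Pow(Add(Add(-1, Mul(-3, Add(Mul(-3, Pow(-5, -1)), Mul(-5, Pow(-4, -1))))), 36), 2) = Pow(Add(Add(-1, Mul(-3, Add(Mul(-3, Rational(-1, 5)), Mul(-5, Rational(-1, 4))))), 36), 2) = Pow(Add(Add(-1, Mul(-3, Add(Rational(3, 5), Rational(5, 4)))), 36), 2) = Pow(Add(Add(-1, Mul(-3, Rational(37, 20))), 36), 2) = Pow(Add(Add(-1, Rational(-111, 20)), 36), 2) = Pow(Add(Rational(-131, 20), 36), 2) = Pow(Rational(589, 20), 2) = Rational(346921, 400)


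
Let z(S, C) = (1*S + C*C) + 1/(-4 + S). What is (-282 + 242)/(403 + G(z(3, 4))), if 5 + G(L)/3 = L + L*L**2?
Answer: -20/8969 ≈ -0.0022299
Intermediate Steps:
z(S, C) = S + C**2 + 1/(-4 + S) (z(S, C) = (S + C**2) + 1/(-4 + S) = S + C**2 + 1/(-4 + S))
G(L) = -15 + 3*L + 3*L**3 (G(L) = -15 + 3*(L + L*L**2) = -15 + 3*(L + L**3) = -15 + (3*L + 3*L**3) = -15 + 3*L + 3*L**3)
(-282 + 242)/(403 + G(z(3, 4))) = (-282 + 242)/(403 + (-15 + 3*((1 + 3**2 - 4*3 - 4*4**2 + 3*4**2)/(-4 + 3)) + 3*((1 + 3**2 - 4*3 - 4*4**2 + 3*4**2)/(-4 + 3))**3)) = -40/(403 + (-15 + 3*((1 + 9 - 12 - 4*16 + 3*16)/(-1)) + 3*((1 + 9 - 12 - 4*16 + 3*16)/(-1))**3)) = -40/(403 + (-15 + 3*(-(1 + 9 - 12 - 64 + 48)) + 3*(-(1 + 9 - 12 - 64 + 48))**3)) = -40/(403 + (-15 + 3*(-1*(-18)) + 3*(-1*(-18))**3)) = -40/(403 + (-15 + 3*18 + 3*18**3)) = -40/(403 + (-15 + 54 + 3*5832)) = -40/(403 + (-15 + 54 + 17496)) = -40/(403 + 17535) = -40/17938 = -40*1/17938 = -20/8969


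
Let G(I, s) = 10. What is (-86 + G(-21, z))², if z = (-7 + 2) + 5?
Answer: 5776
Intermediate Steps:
z = 0 (z = -5 + 5 = 0)
(-86 + G(-21, z))² = (-86 + 10)² = (-76)² = 5776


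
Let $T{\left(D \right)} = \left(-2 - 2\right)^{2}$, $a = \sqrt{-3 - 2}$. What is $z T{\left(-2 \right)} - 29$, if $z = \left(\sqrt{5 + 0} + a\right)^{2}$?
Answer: $-29 + 160 i \approx -29.0 + 160.0 i$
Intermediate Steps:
$a = i \sqrt{5}$ ($a = \sqrt{-5} = i \sqrt{5} \approx 2.2361 i$)
$T{\left(D \right)} = 16$ ($T{\left(D \right)} = \left(-4\right)^{2} = 16$)
$z = \left(\sqrt{5} + i \sqrt{5}\right)^{2}$ ($z = \left(\sqrt{5 + 0} + i \sqrt{5}\right)^{2} = \left(\sqrt{5} + i \sqrt{5}\right)^{2} \approx -1.0 \cdot 10^{-11} + 10.0 i$)
$z T{\left(-2 \right)} - 29 = 10 i 16 - 29 = 160 i - 29 = -29 + 160 i$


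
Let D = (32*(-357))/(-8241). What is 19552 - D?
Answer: 53705536/2747 ≈ 19551.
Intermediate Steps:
D = 3808/2747 (D = -11424*(-1/8241) = 3808/2747 ≈ 1.3862)
19552 - D = 19552 - 1*3808/2747 = 19552 - 3808/2747 = 53705536/2747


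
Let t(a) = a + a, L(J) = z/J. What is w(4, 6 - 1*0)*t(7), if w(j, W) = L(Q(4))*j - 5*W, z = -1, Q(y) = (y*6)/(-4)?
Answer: -1232/3 ≈ -410.67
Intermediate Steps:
Q(y) = -3*y/2 (Q(y) = (6*y)*(-1/4) = -3*y/2)
L(J) = -1/J
t(a) = 2*a
w(j, W) = -5*W + j/6 (w(j, W) = (-1/((-3/2*4)))*j - 5*W = (-1/(-6))*j - 5*W = (-1*(-1/6))*j - 5*W = j/6 - 5*W = -5*W + j/6)
w(4, 6 - 1*0)*t(7) = (-5*(6 - 1*0) + (1/6)*4)*(2*7) = (-5*(6 + 0) + 2/3)*14 = (-5*6 + 2/3)*14 = (-30 + 2/3)*14 = -88/3*14 = -1232/3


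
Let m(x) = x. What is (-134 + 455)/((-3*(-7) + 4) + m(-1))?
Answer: 107/8 ≈ 13.375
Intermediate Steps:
(-134 + 455)/((-3*(-7) + 4) + m(-1)) = (-134 + 455)/((-3*(-7) + 4) - 1) = 321/((21 + 4) - 1) = 321/(25 - 1) = 321/24 = 321*(1/24) = 107/8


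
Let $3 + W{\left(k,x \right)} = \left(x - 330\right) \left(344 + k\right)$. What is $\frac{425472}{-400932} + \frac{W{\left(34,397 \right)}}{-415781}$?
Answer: $- \frac{15587997889}{13891658991} \approx -1.1221$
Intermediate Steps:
$W{\left(k,x \right)} = -3 + \left(-330 + x\right) \left(344 + k\right)$ ($W{\left(k,x \right)} = -3 + \left(x - 330\right) \left(344 + k\right) = -3 + \left(-330 + x\right) \left(344 + k\right)$)
$\frac{425472}{-400932} + \frac{W{\left(34,397 \right)}}{-415781} = \frac{425472}{-400932} + \frac{-113523 - 11220 + 344 \cdot 397 + 34 \cdot 397}{-415781} = 425472 \left(- \frac{1}{400932}\right) + \left(-113523 - 11220 + 136568 + 13498\right) \left(- \frac{1}{415781}\right) = - \frac{35456}{33411} + 25323 \left(- \frac{1}{415781}\right) = - \frac{35456}{33411} - \frac{25323}{415781} = - \frac{15587997889}{13891658991}$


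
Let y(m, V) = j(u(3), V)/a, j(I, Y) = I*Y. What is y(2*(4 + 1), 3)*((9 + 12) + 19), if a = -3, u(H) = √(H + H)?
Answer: -40*√6 ≈ -97.980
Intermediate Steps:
u(H) = √2*√H (u(H) = √(2*H) = √2*√H)
y(m, V) = -V*√6/3 (y(m, V) = ((√2*√3)*V)/(-3) = (√6*V)*(-⅓) = (V*√6)*(-⅓) = -V*√6/3)
y(2*(4 + 1), 3)*((9 + 12) + 19) = (-⅓*3*√6)*((9 + 12) + 19) = (-√6)*(21 + 19) = -√6*40 = -40*√6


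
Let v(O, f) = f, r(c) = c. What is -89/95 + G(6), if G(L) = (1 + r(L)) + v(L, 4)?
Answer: 956/95 ≈ 10.063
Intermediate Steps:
G(L) = 5 + L (G(L) = (1 + L) + 4 = 5 + L)
-89/95 + G(6) = -89/95 + (5 + 6) = -89*1/95 + 11 = -89/95 + 11 = 956/95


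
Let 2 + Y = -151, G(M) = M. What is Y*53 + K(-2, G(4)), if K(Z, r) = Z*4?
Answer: -8117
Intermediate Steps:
K(Z, r) = 4*Z
Y = -153 (Y = -2 - 151 = -153)
Y*53 + K(-2, G(4)) = -153*53 + 4*(-2) = -8109 - 8 = -8117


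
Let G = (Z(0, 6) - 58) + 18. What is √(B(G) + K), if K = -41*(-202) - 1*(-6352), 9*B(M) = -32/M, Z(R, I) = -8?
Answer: 4*√74085/9 ≈ 120.97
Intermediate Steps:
G = -48 (G = (-8 - 58) + 18 = -66 + 18 = -48)
B(M) = -32/(9*M) (B(M) = (-32/M)/9 = -32/(9*M))
K = 14634 (K = 8282 + 6352 = 14634)
√(B(G) + K) = √(-32/9/(-48) + 14634) = √(-32/9*(-1/48) + 14634) = √(2/27 + 14634) = √(395120/27) = 4*√74085/9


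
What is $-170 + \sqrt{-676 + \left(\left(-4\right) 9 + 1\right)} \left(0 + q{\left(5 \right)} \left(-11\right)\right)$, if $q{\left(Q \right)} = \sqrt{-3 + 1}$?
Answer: $-170 + 33 \sqrt{158} \approx 244.8$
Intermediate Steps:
$q{\left(Q \right)} = i \sqrt{2}$ ($q{\left(Q \right)} = \sqrt{-2} = i \sqrt{2}$)
$-170 + \sqrt{-676 + \left(\left(-4\right) 9 + 1\right)} \left(0 + q{\left(5 \right)} \left(-11\right)\right) = -170 + \sqrt{-676 + \left(\left(-4\right) 9 + 1\right)} \left(0 + i \sqrt{2} \left(-11\right)\right) = -170 + \sqrt{-676 + \left(-36 + 1\right)} \left(0 - 11 i \sqrt{2}\right) = -170 + \sqrt{-676 - 35} \left(- 11 i \sqrt{2}\right) = -170 + \sqrt{-711} \left(- 11 i \sqrt{2}\right) = -170 + 3 i \sqrt{79} \left(- 11 i \sqrt{2}\right) = -170 + 33 \sqrt{158}$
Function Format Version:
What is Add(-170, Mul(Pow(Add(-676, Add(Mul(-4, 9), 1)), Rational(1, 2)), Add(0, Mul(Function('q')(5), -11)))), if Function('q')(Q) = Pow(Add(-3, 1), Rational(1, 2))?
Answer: Add(-170, Mul(33, Pow(158, Rational(1, 2)))) ≈ 244.80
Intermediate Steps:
Function('q')(Q) = Mul(I, Pow(2, Rational(1, 2))) (Function('q')(Q) = Pow(-2, Rational(1, 2)) = Mul(I, Pow(2, Rational(1, 2))))
Add(-170, Mul(Pow(Add(-676, Add(Mul(-4, 9), 1)), Rational(1, 2)), Add(0, Mul(Function('q')(5), -11)))) = Add(-170, Mul(Pow(Add(-676, Add(Mul(-4, 9), 1)), Rational(1, 2)), Add(0, Mul(Mul(I, Pow(2, Rational(1, 2))), -11)))) = Add(-170, Mul(Pow(Add(-676, Add(-36, 1)), Rational(1, 2)), Add(0, Mul(-11, I, Pow(2, Rational(1, 2)))))) = Add(-170, Mul(Pow(Add(-676, -35), Rational(1, 2)), Mul(-11, I, Pow(2, Rational(1, 2))))) = Add(-170, Mul(Pow(-711, Rational(1, 2)), Mul(-11, I, Pow(2, Rational(1, 2))))) = Add(-170, Mul(Mul(3, I, Pow(79, Rational(1, 2))), Mul(-11, I, Pow(2, Rational(1, 2))))) = Add(-170, Mul(33, Pow(158, Rational(1, 2))))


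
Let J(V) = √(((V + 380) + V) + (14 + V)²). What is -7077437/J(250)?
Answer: -7077437*√4411/17644 ≈ -26641.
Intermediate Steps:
J(V) = √(380 + (14 + V)² + 2*V) (J(V) = √(((380 + V) + V) + (14 + V)²) = √((380 + 2*V) + (14 + V)²) = √(380 + (14 + V)² + 2*V))
-7077437/J(250) = -7077437/√(576 + 250² + 30*250) = -7077437/√(576 + 62500 + 7500) = -7077437*√4411/17644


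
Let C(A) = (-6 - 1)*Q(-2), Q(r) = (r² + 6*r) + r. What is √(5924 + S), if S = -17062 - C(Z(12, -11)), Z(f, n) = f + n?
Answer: 2*I*√2802 ≈ 105.87*I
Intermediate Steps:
Q(r) = r² + 7*r
C(A) = 70 (C(A) = (-6 - 1)*(-2*(7 - 2)) = -(-14)*5 = -7*(-10) = 70)
S = -17132 (S = -17062 - 1*70 = -17062 - 70 = -17132)
√(5924 + S) = √(5924 - 17132) = √(-11208) = 2*I*√2802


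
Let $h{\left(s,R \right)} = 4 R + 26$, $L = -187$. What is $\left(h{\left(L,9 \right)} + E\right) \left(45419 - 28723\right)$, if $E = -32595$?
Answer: $-543170968$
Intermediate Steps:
$h{\left(s,R \right)} = 26 + 4 R$
$\left(h{\left(L,9 \right)} + E\right) \left(45419 - 28723\right) = \left(\left(26 + 4 \cdot 9\right) - 32595\right) \left(45419 - 28723\right) = \left(\left(26 + 36\right) - 32595\right) 16696 = \left(62 - 32595\right) 16696 = \left(-32533\right) 16696 = -543170968$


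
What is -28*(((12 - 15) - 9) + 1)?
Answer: 308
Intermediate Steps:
-28*(((12 - 15) - 9) + 1) = -28*((-3 - 9) + 1) = -28*(-12 + 1) = -28*(-11) = 308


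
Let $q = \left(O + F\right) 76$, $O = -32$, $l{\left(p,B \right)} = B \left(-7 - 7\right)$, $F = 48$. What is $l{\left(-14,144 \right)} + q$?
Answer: $-800$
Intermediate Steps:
$l{\left(p,B \right)} = - 14 B$ ($l{\left(p,B \right)} = B \left(-14\right) = - 14 B$)
$q = 1216$ ($q = \left(-32 + 48\right) 76 = 16 \cdot 76 = 1216$)
$l{\left(-14,144 \right)} + q = \left(-14\right) 144 + 1216 = -2016 + 1216 = -800$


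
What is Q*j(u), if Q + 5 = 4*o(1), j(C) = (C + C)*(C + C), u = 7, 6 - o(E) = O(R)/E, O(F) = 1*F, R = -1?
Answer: 4508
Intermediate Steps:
O(F) = F
o(E) = 6 + 1/E (o(E) = 6 - (-1)/E = 6 + 1/E)
j(C) = 4*C² (j(C) = (2*C)*(2*C) = 4*C²)
Q = 23 (Q = -5 + 4*(6 + 1/1) = -5 + 4*(6 + 1) = -5 + 4*7 = -5 + 28 = 23)
Q*j(u) = 23*(4*7²) = 23*(4*49) = 23*196 = 4508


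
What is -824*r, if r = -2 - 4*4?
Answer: 14832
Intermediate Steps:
r = -18 (r = -2 - 16 = -18)
-824*r = -824*(-18) = 14832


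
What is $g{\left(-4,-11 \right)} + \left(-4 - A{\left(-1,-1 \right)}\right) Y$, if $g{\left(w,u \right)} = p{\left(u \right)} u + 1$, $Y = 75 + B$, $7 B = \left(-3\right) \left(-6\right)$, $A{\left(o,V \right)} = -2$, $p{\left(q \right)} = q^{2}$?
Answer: $- \frac{10396}{7} \approx -1485.1$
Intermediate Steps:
$B = \frac{18}{7}$ ($B = \frac{\left(-3\right) \left(-6\right)}{7} = \frac{1}{7} \cdot 18 = \frac{18}{7} \approx 2.5714$)
$Y = \frac{543}{7}$ ($Y = 75 + \frac{18}{7} = \frac{543}{7} \approx 77.571$)
$g{\left(w,u \right)} = 1 + u^{3}$ ($g{\left(w,u \right)} = u^{2} u + 1 = u^{3} + 1 = 1 + u^{3}$)
$g{\left(-4,-11 \right)} + \left(-4 - A{\left(-1,-1 \right)}\right) Y = \left(1 + \left(-11\right)^{3}\right) + \left(-4 - -2\right) \frac{543}{7} = \left(1 - 1331\right) + \left(-4 + 2\right) \frac{543}{7} = -1330 - \frac{1086}{7} = - \frac{10396}{7}$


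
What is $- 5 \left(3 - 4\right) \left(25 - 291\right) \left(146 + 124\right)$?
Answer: $-359100$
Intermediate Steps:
$- 5 \left(3 - 4\right) \left(25 - 291\right) \left(146 + 124\right) = \left(-5\right) \left(-1\right) \left(\left(-266\right) 270\right) = 5 \left(-71820\right) = -359100$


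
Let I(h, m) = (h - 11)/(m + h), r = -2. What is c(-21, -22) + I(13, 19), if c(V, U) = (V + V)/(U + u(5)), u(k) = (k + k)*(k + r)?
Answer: -83/16 ≈ -5.1875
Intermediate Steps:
u(k) = 2*k*(-2 + k) (u(k) = (k + k)*(k - 2) = (2*k)*(-2 + k) = 2*k*(-2 + k))
I(h, m) = (-11 + h)/(h + m)
c(V, U) = 2*V/(30 + U) (c(V, U) = (V + V)/(U + 2*5*(-2 + 5)) = (2*V)/(U + 2*5*3) = (2*V)/(U + 30) = (2*V)/(30 + U) = 2*V/(30 + U))
c(-21, -22) + I(13, 19) = 2*(-21)/(30 - 22) + (-11 + 13)/(13 + 19) = 2*(-21)/8 + 2/32 = 2*(-21)*(1/8) + (1/32)*2 = -21/4 + 1/16 = -83/16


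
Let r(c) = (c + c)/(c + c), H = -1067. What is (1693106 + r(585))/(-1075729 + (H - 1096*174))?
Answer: -43413/32500 ≈ -1.3358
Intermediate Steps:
r(c) = 1 (r(c) = (2*c)/((2*c)) = (2*c)*(1/(2*c)) = 1)
(1693106 + r(585))/(-1075729 + (H - 1096*174)) = (1693106 + 1)/(-1075729 + (-1067 - 1096*174)) = 1693107/(-1075729 + (-1067 - 190704)) = 1693107/(-1075729 - 191771) = 1693107/(-1267500) = 1693107*(-1/1267500) = -43413/32500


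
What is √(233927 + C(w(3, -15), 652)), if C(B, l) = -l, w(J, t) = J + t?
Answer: 5*√9331 ≈ 482.99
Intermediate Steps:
√(233927 + C(w(3, -15), 652)) = √(233927 - 1*652) = √(233927 - 652) = √233275 = 5*√9331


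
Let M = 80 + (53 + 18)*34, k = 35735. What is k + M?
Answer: 38229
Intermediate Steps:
M = 2494 (M = 80 + 71*34 = 80 + 2414 = 2494)
k + M = 35735 + 2494 = 38229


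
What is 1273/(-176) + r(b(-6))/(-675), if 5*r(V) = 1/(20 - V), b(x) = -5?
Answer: -107409551/14850000 ≈ -7.2330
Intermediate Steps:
r(V) = 1/(5*(20 - V))
1273/(-176) + r(b(-6))/(-675) = 1273/(-176) - 1/(-100 + 5*(-5))/(-675) = 1273*(-1/176) - 1/(-100 - 25)*(-1/675) = -1273/176 - 1/(-125)*(-1/675) = -1273/176 - 1*(-1/125)*(-1/675) = -1273/176 + (1/125)*(-1/675) = -1273/176 - 1/84375 = -107409551/14850000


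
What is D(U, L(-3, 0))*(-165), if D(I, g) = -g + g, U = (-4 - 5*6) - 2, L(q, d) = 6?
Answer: 0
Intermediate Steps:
U = -36 (U = (-4 - 30) - 2 = -34 - 2 = -36)
D(I, g) = 0
D(U, L(-3, 0))*(-165) = 0*(-165) = 0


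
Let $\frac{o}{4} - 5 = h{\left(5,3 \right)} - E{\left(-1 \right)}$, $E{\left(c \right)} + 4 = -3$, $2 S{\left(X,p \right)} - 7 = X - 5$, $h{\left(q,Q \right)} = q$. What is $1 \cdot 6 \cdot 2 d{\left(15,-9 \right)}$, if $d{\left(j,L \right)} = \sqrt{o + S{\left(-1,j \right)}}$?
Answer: $6 \sqrt{274} \approx 99.318$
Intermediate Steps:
$S{\left(X,p \right)} = 1 + \frac{X}{2}$ ($S{\left(X,p \right)} = \frac{7}{2} + \frac{X - 5}{2} = \frac{7}{2} + \frac{-5 + X}{2} = \frac{7}{2} + \left(- \frac{5}{2} + \frac{X}{2}\right) = 1 + \frac{X}{2}$)
$E{\left(c \right)} = -7$ ($E{\left(c \right)} = -4 - 3 = -7$)
$o = 68$ ($o = 20 + 4 \left(5 - -7\right) = 20 + 4 \left(5 + 7\right) = 20 + 4 \cdot 12 = 20 + 48 = 68$)
$d{\left(j,L \right)} = \frac{\sqrt{274}}{2}$ ($d{\left(j,L \right)} = \sqrt{68 + \left(1 + \frac{1}{2} \left(-1\right)\right)} = \sqrt{68 + \left(1 - \frac{1}{2}\right)} = \sqrt{68 + \frac{1}{2}} = \sqrt{\frac{137}{2}} = \frac{\sqrt{274}}{2}$)
$1 \cdot 6 \cdot 2 d{\left(15,-9 \right)} = 1 \cdot 6 \cdot 2 \frac{\sqrt{274}}{2} = 6 \cdot 2 \frac{\sqrt{274}}{2} = 12 \frac{\sqrt{274}}{2} = 6 \sqrt{274}$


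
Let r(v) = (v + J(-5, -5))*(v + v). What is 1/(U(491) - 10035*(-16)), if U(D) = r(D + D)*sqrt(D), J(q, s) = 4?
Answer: -10035/115077978863516 + 242063*sqrt(491)/230155957727032 ≈ 2.3218e-8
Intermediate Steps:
r(v) = 2*v*(4 + v) (r(v) = (v + 4)*(v + v) = (4 + v)*(2*v) = 2*v*(4 + v))
U(D) = 4*D**(3/2)*(4 + 2*D) (U(D) = (2*(D + D)*(4 + (D + D)))*sqrt(D) = (2*(2*D)*(4 + 2*D))*sqrt(D) = (4*D*(4 + 2*D))*sqrt(D) = 4*D**(3/2)*(4 + 2*D))
1/(U(491) - 10035*(-16)) = 1/(8*491**(3/2)*(2 + 491) - 10035*(-16)) = 1/(8*(491*sqrt(491))*493 + 160560) = 1/(1936504*sqrt(491) + 160560) = 1/(160560 + 1936504*sqrt(491))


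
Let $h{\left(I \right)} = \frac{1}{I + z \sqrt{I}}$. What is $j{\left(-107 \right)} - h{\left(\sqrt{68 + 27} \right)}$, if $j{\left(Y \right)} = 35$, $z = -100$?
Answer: $\frac{-1 - 3500 \sqrt[4]{95} + 35 \sqrt{95}}{\sqrt{95} - 100 \sqrt[4]{95}} \approx 35.003$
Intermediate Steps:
$h{\left(I \right)} = \frac{1}{I - 100 \sqrt{I}}$
$j{\left(-107 \right)} - h{\left(\sqrt{68 + 27} \right)} = 35 - \frac{1}{\sqrt{68 + 27} - 100 \sqrt{\sqrt{68 + 27}}} = 35 - \frac{1}{\sqrt{95} - 100 \sqrt{\sqrt{95}}} = 35 - \frac{1}{\sqrt{95} - 100 \sqrt[4]{95}}$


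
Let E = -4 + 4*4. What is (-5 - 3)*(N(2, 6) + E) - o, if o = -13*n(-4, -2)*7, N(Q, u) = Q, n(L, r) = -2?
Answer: -294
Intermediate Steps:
E = 12 (E = -4 + 16 = 12)
o = 182 (o = -13*(-2)*7 = 26*7 = 182)
(-5 - 3)*(N(2, 6) + E) - o = (-5 - 3)*(2 + 12) - 1*182 = -8*14 - 182 = -112 - 182 = -294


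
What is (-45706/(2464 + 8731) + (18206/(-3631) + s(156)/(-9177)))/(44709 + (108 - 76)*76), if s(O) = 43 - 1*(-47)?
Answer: -1132360144054/5861767852225355 ≈ -0.00019318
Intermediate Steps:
s(O) = 90 (s(O) = 43 + 47 = 90)
(-45706/(2464 + 8731) + (18206/(-3631) + s(156)/(-9177)))/(44709 + (108 - 76)*76) = (-45706/(2464 + 8731) + (18206/(-3631) + 90/(-9177)))/(44709 + (108 - 76)*76) = (-45706/11195 + (18206*(-1/3631) + 90*(-1/9177)))/(44709 + 32*76) = (-45706*1/11195 + (-18206/3631 - 30/3059))/(44709 + 2432) = (-45706/11195 - 55801084/11107229)/47141 = -1132360144054/124345428655*1/47141 = -1132360144054/5861767852225355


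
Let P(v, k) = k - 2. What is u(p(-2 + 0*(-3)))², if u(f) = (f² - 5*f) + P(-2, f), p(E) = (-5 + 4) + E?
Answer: 361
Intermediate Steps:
P(v, k) = -2 + k
p(E) = -1 + E
u(f) = -2 + f² - 4*f (u(f) = (f² - 5*f) + (-2 + f) = -2 + f² - 4*f)
u(p(-2 + 0*(-3)))² = (-2 + (-1 + (-2 + 0*(-3)))² - 4*(-1 + (-2 + 0*(-3))))² = (-2 + (-1 + (-2 + 0))² - 4*(-1 + (-2 + 0)))² = (-2 + (-1 - 2)² - 4*(-1 - 2))² = (-2 + (-3)² - 4*(-3))² = (-2 + 9 + 12)² = 19² = 361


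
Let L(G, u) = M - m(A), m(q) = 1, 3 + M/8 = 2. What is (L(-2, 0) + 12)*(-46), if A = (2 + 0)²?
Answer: -138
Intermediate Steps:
M = -8 (M = -24 + 8*2 = -24 + 16 = -8)
A = 4 (A = 2² = 4)
L(G, u) = -9 (L(G, u) = -8 - 1*1 = -8 - 1 = -9)
(L(-2, 0) + 12)*(-46) = (-9 + 12)*(-46) = 3*(-46) = -138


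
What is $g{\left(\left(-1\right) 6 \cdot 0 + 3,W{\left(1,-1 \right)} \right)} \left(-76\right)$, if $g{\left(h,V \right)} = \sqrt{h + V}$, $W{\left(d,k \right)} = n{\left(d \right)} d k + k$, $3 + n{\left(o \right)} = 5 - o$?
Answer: $-76$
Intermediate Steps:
$n{\left(o \right)} = 2 - o$ ($n{\left(o \right)} = -3 - \left(-5 + o\right) = 2 - o$)
$W{\left(d,k \right)} = k + d k \left(2 - d\right)$ ($W{\left(d,k \right)} = \left(2 - d\right) d k + k = d \left(2 - d\right) k + k = d k \left(2 - d\right) + k = k + d k \left(2 - d\right)$)
$g{\left(h,V \right)} = \sqrt{V + h}$
$g{\left(\left(-1\right) 6 \cdot 0 + 3,W{\left(1,-1 \right)} \right)} \left(-76\right) = \sqrt{\left(-1\right) \left(-1\right) \left(-1 + 1 \left(-2 + 1\right)\right) + \left(\left(-1\right) 6 \cdot 0 + 3\right)} \left(-76\right) = \sqrt{\left(-1\right) \left(-1\right) \left(-1 + 1 \left(-1\right)\right) + \left(\left(-6\right) 0 + 3\right)} \left(-76\right) = \sqrt{\left(-1\right) \left(-1\right) \left(-1 - 1\right) + \left(0 + 3\right)} \left(-76\right) = \sqrt{\left(-1\right) \left(-1\right) \left(-2\right) + 3} \left(-76\right) = \sqrt{-2 + 3} \left(-76\right) = \sqrt{1} \left(-76\right) = 1 \left(-76\right) = -76$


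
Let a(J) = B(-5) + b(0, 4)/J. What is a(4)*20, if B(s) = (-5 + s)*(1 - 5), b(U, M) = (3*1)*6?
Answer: 890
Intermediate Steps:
b(U, M) = 18 (b(U, M) = 3*6 = 18)
B(s) = 20 - 4*s (B(s) = (-5 + s)*(-4) = 20 - 4*s)
a(J) = 40 + 18/J (a(J) = (20 - 4*(-5)) + 18/J = (20 + 20) + 18/J = 40 + 18/J)
a(4)*20 = (40 + 18/4)*20 = (40 + 18*(¼))*20 = (40 + 9/2)*20 = (89/2)*20 = 890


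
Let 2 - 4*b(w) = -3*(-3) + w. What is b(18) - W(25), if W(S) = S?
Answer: -125/4 ≈ -31.250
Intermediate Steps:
b(w) = -7/4 - w/4 (b(w) = 1/2 - (-3*(-3) + w)/4 = 1/2 - (9 + w)/4 = 1/2 + (-9/4 - w/4) = -7/4 - w/4)
b(18) - W(25) = (-7/4 - 1/4*18) - 1*25 = (-7/4 - 9/2) - 25 = -25/4 - 25 = -125/4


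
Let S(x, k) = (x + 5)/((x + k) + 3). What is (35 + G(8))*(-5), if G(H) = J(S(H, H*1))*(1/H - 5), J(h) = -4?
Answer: -545/2 ≈ -272.50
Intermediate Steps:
S(x, k) = (5 + x)/(3 + k + x) (S(x, k) = (5 + x)/((k + x) + 3) = (5 + x)/(3 + k + x))
G(H) = 20 - 4/H (G(H) = -4*(1/H - 5) = -4*(-5 + 1/H) = 20 - 4/H)
(35 + G(8))*(-5) = (35 + (20 - 4/8))*(-5) = (35 + (20 - 4*1/8))*(-5) = (35 + (20 - 1/2))*(-5) = (35 + 39/2)*(-5) = (109/2)*(-5) = -545/2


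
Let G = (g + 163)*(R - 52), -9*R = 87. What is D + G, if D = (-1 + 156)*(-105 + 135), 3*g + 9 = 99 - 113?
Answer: -44360/9 ≈ -4928.9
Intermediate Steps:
R = -29/3 (R = -1/9*87 = -29/3 ≈ -9.6667)
g = -23/3 (g = -3 + (99 - 113)/3 = -3 + (1/3)*(-14) = -3 - 14/3 = -23/3 ≈ -7.6667)
D = 4650 (D = 155*30 = 4650)
G = -86210/9 (G = (-23/3 + 163)*(-29/3 - 52) = (466/3)*(-185/3) = -86210/9 ≈ -9578.9)
D + G = 4650 - 86210/9 = -44360/9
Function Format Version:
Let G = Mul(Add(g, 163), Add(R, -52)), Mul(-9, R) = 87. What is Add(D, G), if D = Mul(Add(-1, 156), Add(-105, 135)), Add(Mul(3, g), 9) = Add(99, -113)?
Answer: Rational(-44360, 9) ≈ -4928.9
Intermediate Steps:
R = Rational(-29, 3) (R = Mul(Rational(-1, 9), 87) = Rational(-29, 3) ≈ -9.6667)
g = Rational(-23, 3) (g = Add(-3, Mul(Rational(1, 3), Add(99, -113))) = Add(-3, Mul(Rational(1, 3), -14)) = Add(-3, Rational(-14, 3)) = Rational(-23, 3) ≈ -7.6667)
D = 4650 (D = Mul(155, 30) = 4650)
G = Rational(-86210, 9) (G = Mul(Add(Rational(-23, 3), 163), Add(Rational(-29, 3), -52)) = Mul(Rational(466, 3), Rational(-185, 3)) = Rational(-86210, 9) ≈ -9578.9)
Add(D, G) = Add(4650, Rational(-86210, 9)) = Rational(-44360, 9)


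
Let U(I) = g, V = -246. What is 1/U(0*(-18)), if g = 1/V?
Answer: -246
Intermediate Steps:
g = -1/246 (g = 1/(-246) = -1/246 ≈ -0.0040650)
U(I) = -1/246
1/U(0*(-18)) = 1/(-1/246) = -246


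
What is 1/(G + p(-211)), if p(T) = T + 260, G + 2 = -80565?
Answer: -1/80518 ≈ -1.2420e-5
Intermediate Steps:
G = -80567 (G = -2 - 80565 = -80567)
p(T) = 260 + T
1/(G + p(-211)) = 1/(-80567 + (260 - 211)) = 1/(-80567 + 49) = 1/(-80518) = -1/80518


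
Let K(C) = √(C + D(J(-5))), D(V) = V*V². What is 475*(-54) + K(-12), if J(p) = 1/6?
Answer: -25650 + I*√15546/36 ≈ -25650.0 + 3.4634*I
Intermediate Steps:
J(p) = ⅙
D(V) = V³
K(C) = √(1/216 + C) (K(C) = √(C + (⅙)³) = √(C + 1/216) = √(1/216 + C))
475*(-54) + K(-12) = 475*(-54) + √(6 + 1296*(-12))/36 = -25650 + √(6 - 15552)/36 = -25650 + √(-15546)/36 = -25650 + (I*√15546)/36 = -25650 + I*√15546/36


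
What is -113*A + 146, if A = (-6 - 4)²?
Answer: -11154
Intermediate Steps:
A = 100 (A = (-10)² = 100)
-113*A + 146 = -113*100 + 146 = -11300 + 146 = -11154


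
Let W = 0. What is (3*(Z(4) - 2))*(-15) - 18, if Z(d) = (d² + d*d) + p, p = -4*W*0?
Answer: -1368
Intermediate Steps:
p = 0 (p = -4*0*0 = 0*0 = 0)
Z(d) = 2*d² (Z(d) = (d² + d*d) + 0 = (d² + d²) + 0 = 2*d² + 0 = 2*d²)
(3*(Z(4) - 2))*(-15) - 18 = (3*(2*4² - 2))*(-15) - 18 = (3*(2*16 - 2))*(-15) - 18 = (3*(32 - 2))*(-15) - 18 = (3*30)*(-15) - 18 = 90*(-15) - 18 = -1350 - 18 = -1368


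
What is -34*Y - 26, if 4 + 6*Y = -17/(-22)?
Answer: -509/66 ≈ -7.7121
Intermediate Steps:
Y = -71/132 (Y = -⅔ + (-17/(-22))/6 = -⅔ + (-17*(-1/22))/6 = -⅔ + (⅙)*(17/22) = -⅔ + 17/132 = -71/132 ≈ -0.53788)
-34*Y - 26 = -34*(-71/132) - 26 = 1207/66 - 26 = -509/66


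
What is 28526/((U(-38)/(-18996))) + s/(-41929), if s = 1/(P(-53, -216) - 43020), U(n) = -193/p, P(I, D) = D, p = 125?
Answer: 122792845830390828193/349878553092 ≈ 3.5096e+8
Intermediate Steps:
U(n) = -193/125
s = -1/43236 (s = 1/(-216 - 43020) = 1/(-43236) = -1/43236 ≈ -2.3129e-5)
28526/((U(-38)/(-18996))) + s/(-41929) = 28526/((-193/125/(-18996))) - 1/43236/(-41929) = 28526/((-193/125*(-1/18996))) - 1/43236*(-1/41929) = 28526/(193/2374500) + 1/1812842244 = 28526*(2374500/193) + 1/1812842244 = 67734987000/193 + 1/1812842244 = 122792845830390828193/349878553092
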